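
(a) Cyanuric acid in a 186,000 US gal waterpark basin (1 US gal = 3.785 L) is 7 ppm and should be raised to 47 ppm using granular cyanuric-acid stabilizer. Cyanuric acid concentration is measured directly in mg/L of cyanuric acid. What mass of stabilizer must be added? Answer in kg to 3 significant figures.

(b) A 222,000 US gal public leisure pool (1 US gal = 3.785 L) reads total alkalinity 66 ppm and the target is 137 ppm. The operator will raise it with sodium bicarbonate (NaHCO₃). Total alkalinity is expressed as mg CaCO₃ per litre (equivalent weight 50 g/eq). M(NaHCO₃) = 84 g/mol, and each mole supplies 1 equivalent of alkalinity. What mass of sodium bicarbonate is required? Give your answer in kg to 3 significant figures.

(a) 28.2 kg; (b) 100 kg

(a) Volume: 186,000 US gal × 3.785 L/gal = 704,010 L.
(a) CYA to add: (47 − 7) = 40 mg/L × 704,010 L = 28,160 g cyanuric acid.

(b) Volume: 222,000 US gal × 3.785 L/gal = 840,270 L.
(b) Alkalinity to add: (137 − 66) = 71 mg/L as CaCO₃ × 840,270 L = 59,660 g as CaCO₃.
(b) Equivalents: 59,660 g ÷ 50 g/eq = 1193 eq.
(b) NaHCO₃ supplies 1 eq per mole → 1193 mol.
(b) Mass: 1193 mol × 84 g/mol = 100,200 g.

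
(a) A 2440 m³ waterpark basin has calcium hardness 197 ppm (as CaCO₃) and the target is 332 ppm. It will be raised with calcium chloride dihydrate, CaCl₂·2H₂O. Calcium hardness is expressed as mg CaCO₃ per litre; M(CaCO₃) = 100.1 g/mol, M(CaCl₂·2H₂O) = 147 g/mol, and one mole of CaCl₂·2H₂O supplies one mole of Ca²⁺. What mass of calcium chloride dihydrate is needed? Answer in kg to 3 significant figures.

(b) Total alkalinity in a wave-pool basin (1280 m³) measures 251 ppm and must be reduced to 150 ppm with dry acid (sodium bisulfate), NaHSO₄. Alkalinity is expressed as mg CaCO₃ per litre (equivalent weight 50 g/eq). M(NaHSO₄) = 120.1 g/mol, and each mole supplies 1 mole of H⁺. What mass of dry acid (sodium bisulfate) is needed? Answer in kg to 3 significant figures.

(a) 484 kg; (b) 311 kg

(a) Volume: 2440 m³ = 2,440,000 L.
(a) Hardness to add: (332 − 197) = 135 mg/L as CaCO₃ × 2,440,000 L = 329,400 g as CaCO₃.
(a) Moles of Ca²⁺ (1 mol Ca²⁺ ≡ 1 mol CaCO₃): 329,400 / 100.1 g/mol = 3291 mol.
(a) Mass of CaCl₂·2H₂O: 3291 × 147 = 483,700 g.

(b) Volume: 1280 m³ = 1,280,000 L.
(b) Alkalinity to neutralize: (251 − 150) = 101 mg/L as CaCO₃ × 1,280,000 L = 129,300 g as CaCO₃.
(b) Equivalents of H⁺ required: 129,300 ÷ 50 g/eq = 2586 eq = 2586 mol NaHSO₄.
(b) Mass of NaHSO₄: 2586 × 120.1 = 310,500 g.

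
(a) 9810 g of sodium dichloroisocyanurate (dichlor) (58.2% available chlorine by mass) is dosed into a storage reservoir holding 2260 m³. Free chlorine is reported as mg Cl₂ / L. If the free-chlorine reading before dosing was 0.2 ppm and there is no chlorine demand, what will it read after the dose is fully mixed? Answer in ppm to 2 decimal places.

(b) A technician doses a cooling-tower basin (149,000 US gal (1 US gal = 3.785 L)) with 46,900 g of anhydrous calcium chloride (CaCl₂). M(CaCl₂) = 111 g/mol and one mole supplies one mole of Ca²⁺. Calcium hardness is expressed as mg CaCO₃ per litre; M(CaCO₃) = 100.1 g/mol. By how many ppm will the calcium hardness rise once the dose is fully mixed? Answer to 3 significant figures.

(a) 2.73 ppm; (b) 75.0 ppm

(a) Volume: 2260 m³ = 2,260,000 L.
(a) Available chlorine delivered: 9810 g × 0.582 = 5709 g as Cl₂.
(a) Concentration rise: 5709 g / 2,260,000 L = 2.526 mg/L = 2.53 ppm.
(a) Final FC: 0.2 + 2.53 = 2.73 ppm.

(b) Volume: 149,000 US gal × 3.785 L/gal = 563,965 L.
(b) Moles of Ca²⁺: 46,900 g ÷ 111 g/mol = 422.5 mol.
(b) As CaCO₃: 422.5 mol × 100.1 g/mol = 42,290 g.
(b) Rise: 42,290 g / 563,965 L × 1000 = 74.99 mg/L.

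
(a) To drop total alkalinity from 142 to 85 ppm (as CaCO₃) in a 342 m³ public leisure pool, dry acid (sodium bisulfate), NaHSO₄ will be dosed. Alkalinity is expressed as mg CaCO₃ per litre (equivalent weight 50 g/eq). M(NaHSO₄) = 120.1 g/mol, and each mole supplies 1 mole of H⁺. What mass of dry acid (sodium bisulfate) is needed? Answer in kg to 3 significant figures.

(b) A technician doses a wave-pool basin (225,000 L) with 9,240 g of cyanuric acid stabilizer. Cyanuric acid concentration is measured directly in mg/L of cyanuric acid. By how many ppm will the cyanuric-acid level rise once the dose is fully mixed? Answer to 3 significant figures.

(a) 46.8 kg; (b) 41.1 ppm

(a) Volume: 342 m³ = 342,000 L.
(a) Alkalinity to neutralize: (142 − 85) = 57 mg/L as CaCO₃ × 342,000 L = 19,490 g as CaCO₃.
(a) Equivalents of H⁺ required: 19,490 ÷ 50 g/eq = 389.9 eq = 389.9 mol NaHSO₄.
(a) Mass of NaHSO₄: 389.9 × 120.1 = 46,820 g.

(b) Rise: 9,240 g / 225,000 L × 1000 = 41.07 mg/L.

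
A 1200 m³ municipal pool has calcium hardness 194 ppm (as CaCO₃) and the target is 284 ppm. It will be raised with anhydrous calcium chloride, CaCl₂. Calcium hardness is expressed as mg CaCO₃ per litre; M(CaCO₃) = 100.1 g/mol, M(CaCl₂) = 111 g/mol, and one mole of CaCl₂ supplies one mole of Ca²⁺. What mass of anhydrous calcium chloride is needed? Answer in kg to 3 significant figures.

120 kg

Volume: 1200 m³ = 1,200,000 L.
Hardness to add: (284 − 194) = 90 mg/L as CaCO₃ × 1,200,000 L = 108,000 g as CaCO₃.
Moles of Ca²⁺ (1 mol Ca²⁺ ≡ 1 mol CaCO₃): 108,000 / 100.1 g/mol = 1079 mol.
Mass of CaCl₂: 1079 × 111 = 119,800 g.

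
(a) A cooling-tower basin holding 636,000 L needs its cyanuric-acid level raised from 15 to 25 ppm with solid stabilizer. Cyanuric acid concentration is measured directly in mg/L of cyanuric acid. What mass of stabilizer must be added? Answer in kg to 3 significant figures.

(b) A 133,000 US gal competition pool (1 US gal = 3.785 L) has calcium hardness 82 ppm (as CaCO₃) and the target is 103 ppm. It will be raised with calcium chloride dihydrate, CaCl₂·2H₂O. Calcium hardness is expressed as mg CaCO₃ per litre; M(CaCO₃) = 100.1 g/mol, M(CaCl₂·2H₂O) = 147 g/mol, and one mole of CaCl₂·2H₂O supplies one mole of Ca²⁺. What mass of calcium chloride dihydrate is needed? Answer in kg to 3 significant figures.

(a) 6.36 kg; (b) 15.5 kg

(a) CYA to add: (25 − 15) = 10 mg/L × 636,000 L = 6360 g cyanuric acid.

(b) Volume: 133,000 US gal × 3.785 L/gal = 503,405 L.
(b) Hardness to add: (103 − 82) = 21 mg/L as CaCO₃ × 503,405 L = 10,570 g as CaCO₃.
(b) Moles of Ca²⁺ (1 mol Ca²⁺ ≡ 1 mol CaCO₃): 10,570 / 100.1 g/mol = 105.6 mol.
(b) Mass of CaCl₂·2H₂O: 105.6 × 147 = 15,520 g.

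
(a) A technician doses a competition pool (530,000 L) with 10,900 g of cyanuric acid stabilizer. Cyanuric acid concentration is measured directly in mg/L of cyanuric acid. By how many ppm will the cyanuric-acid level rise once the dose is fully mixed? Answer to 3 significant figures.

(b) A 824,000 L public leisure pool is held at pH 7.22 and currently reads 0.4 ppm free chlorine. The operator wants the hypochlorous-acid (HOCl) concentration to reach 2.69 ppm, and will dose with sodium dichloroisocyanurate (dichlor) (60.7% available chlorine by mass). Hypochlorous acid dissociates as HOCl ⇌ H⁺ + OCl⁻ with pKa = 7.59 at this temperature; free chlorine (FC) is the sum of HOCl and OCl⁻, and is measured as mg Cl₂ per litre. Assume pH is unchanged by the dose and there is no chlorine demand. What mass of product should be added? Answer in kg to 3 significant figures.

(a) Rise: 10,900 g / 530,000 L × 1000 = 20.57 mg/L.

(b) [OCl⁻]/[HOCl] = 10^(pH − pKa) = 10^(7.22 − 7.59) = 0.4266; fraction as HOCl = 1/(1 + 0.4266) = 0.701.
(b) Free chlorine required for 2.69 ppm HOCl: 2.69 / 0.701 = 3.837 ppm.
(b) FC to add: 3.837 − 0.4 = 3.437 mg/L as Cl₂.
(b) Cl₂ equivalent: 3.437 mg/L × 824,000 L = 2832 g.
(b) Product at 60.7% available Cl: 2832 / 0.607 = 4666 g.

(a) 20.6 ppm; (b) 4.67 kg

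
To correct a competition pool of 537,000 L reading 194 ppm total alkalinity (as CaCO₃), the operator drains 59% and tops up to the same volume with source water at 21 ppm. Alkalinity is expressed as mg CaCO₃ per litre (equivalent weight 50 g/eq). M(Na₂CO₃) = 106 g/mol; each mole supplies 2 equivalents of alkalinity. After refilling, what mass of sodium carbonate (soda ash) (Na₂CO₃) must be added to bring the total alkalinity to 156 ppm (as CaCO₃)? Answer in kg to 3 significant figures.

36.5 kg

After draining 59% and refilling: 194 × 0.41 + 21 × 0.59 = 91.93 ppm.
Deficit to target: 156 − 91.93 = 64.07 mg/L.
As CaCO₃: 64.07 mg/L × 537,000 L = 34,410 g; ÷ 50 g/eq ÷ 2 = 344.1 mol Na₂CO₃.
Mass: 344.1 × 106 = 36,470 g.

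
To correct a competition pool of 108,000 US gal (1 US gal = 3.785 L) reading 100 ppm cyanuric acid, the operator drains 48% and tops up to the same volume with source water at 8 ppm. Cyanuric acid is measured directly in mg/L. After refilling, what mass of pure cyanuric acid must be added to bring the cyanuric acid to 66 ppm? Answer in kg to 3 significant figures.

Volume: 108,000 US gal × 3.785 L/gal = 408,780 L.
After draining 48% and refilling: 100 × 0.52 + 8 × 0.48 = 55.84 ppm.
Deficit to target: 66 − 55.84 = 10.16 mg/L.
Mass: 10.16 mg/L × 408,780 L = 4153 g cyanuric acid.

4.15 kg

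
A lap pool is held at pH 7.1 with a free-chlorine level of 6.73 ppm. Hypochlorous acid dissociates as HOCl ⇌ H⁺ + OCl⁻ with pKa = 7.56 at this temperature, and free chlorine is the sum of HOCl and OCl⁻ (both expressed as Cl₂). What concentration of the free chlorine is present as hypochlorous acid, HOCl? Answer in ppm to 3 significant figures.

5.00 ppm

[OCl⁻]/[HOCl] = 10^(pH − pKa) = 10^(7.1 − 7.56) = 10^-0.46 = 0.3467.
Fraction as HOCl = 1 / (1 + 0.3467) = 0.7425.
HOCl = 0.7425 × 6.73 ppm = 4.997 ppm.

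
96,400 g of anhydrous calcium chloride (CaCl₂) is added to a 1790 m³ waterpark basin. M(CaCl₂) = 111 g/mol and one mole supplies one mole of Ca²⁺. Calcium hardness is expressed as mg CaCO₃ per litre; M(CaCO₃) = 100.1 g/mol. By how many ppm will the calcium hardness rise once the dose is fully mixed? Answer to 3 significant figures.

48.6 ppm

Volume: 1790 m³ = 1,790,000 L.
Moles of Ca²⁺: 96,400 g ÷ 111 g/mol = 868.5 mol.
As CaCO₃: 868.5 mol × 100.1 g/mol = 86,930 g.
Rise: 86,930 g / 1,790,000 L × 1000 = 48.57 mg/L.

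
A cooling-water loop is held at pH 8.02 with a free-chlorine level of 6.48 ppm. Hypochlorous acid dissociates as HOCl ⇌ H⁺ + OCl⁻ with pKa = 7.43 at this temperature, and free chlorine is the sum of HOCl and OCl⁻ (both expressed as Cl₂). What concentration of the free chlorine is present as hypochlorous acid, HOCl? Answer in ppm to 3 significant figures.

1.33 ppm

[OCl⁻]/[HOCl] = 10^(pH − pKa) = 10^(8.02 − 7.43) = 10^0.59 = 3.89.
Fraction as HOCl = 1 / (1 + 3.89) = 0.2045.
HOCl = 0.2045 × 6.48 ppm = 1.325 ppm.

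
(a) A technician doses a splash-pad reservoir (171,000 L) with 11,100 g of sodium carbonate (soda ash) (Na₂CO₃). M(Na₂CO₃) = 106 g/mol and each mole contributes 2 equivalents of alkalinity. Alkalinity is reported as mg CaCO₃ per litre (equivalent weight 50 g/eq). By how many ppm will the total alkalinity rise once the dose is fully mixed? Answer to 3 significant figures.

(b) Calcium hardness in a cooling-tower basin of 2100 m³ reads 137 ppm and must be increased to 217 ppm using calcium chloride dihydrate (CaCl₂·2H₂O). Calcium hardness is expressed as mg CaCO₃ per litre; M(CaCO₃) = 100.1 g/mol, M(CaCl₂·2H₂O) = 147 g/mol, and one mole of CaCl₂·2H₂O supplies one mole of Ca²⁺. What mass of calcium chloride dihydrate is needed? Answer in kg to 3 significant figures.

(a) 61.2 ppm; (b) 247 kg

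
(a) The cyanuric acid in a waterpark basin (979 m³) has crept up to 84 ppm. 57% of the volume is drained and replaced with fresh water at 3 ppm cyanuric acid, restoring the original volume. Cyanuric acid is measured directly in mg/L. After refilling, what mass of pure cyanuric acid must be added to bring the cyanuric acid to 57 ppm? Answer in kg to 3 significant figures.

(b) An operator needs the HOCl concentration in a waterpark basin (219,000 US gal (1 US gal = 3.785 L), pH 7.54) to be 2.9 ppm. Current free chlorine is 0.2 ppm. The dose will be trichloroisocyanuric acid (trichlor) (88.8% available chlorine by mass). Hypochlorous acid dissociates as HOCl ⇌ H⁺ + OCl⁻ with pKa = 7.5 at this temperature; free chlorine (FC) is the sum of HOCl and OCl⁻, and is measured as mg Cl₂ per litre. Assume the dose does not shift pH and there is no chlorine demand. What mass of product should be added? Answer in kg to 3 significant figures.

(a) Volume: 979 m³ = 979,000 L.
(a) After draining 57% and refilling: 84 × 0.43 + 3 × 0.57 = 37.83 ppm.
(a) Deficit to target: 57 − 37.83 = 19.17 mg/L.
(a) Mass: 19.17 mg/L × 979,000 L = 18,770 g cyanuric acid.

(b) Volume: 219,000 US gal × 3.785 L/gal = 828,915 L.
(b) [OCl⁻]/[HOCl] = 10^(pH − pKa) = 10^(7.54 − 7.5) = 1.096; fraction as HOCl = 1/(1 + 1.096) = 0.477.
(b) Free chlorine required for 2.9 ppm HOCl: 2.9 / 0.477 = 6.08 ppm.
(b) FC to add: 6.08 − 0.2 = 5.88 mg/L as Cl₂.
(b) Cl₂ equivalent: 5.88 mg/L × 828,915 L = 4874 g.
(b) Product at 88.8% available Cl: 4874 / 0.888 = 5489 g.

(a) 18.8 kg; (b) 5.49 kg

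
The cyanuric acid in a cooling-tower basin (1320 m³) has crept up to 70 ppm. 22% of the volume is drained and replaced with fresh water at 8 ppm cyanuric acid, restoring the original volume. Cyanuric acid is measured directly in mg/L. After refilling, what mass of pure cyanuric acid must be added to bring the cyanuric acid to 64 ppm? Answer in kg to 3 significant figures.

Volume: 1320 m³ = 1,320,000 L.
After draining 22% and refilling: 70 × 0.78 + 8 × 0.22 = 56.36 ppm.
Deficit to target: 64 − 56.36 = 7.64 mg/L.
Mass: 7.64 mg/L × 1,320,000 L = 10,080 g cyanuric acid.

10.1 kg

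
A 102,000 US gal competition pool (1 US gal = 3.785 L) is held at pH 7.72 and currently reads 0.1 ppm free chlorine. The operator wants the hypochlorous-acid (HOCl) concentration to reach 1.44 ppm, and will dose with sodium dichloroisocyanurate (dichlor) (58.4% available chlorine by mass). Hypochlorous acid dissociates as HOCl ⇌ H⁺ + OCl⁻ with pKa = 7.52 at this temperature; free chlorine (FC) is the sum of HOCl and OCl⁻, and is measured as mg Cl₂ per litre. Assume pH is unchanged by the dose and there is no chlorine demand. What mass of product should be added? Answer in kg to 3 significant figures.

Volume: 102,000 US gal × 3.785 L/gal = 386,070 L.
[OCl⁻]/[HOCl] = 10^(pH − pKa) = 10^(7.72 − 7.52) = 1.585; fraction as HOCl = 1/(1 + 1.585) = 0.3869.
Free chlorine required for 1.44 ppm HOCl: 1.44 / 0.3869 = 3.722 ppm.
FC to add: 3.722 − 0.1 = 3.622 mg/L as Cl₂.
Cl₂ equivalent: 3.622 mg/L × 386,070 L = 1398 g.
Product at 58.4% available Cl: 1398 / 0.584 = 2395 g.

2.39 kg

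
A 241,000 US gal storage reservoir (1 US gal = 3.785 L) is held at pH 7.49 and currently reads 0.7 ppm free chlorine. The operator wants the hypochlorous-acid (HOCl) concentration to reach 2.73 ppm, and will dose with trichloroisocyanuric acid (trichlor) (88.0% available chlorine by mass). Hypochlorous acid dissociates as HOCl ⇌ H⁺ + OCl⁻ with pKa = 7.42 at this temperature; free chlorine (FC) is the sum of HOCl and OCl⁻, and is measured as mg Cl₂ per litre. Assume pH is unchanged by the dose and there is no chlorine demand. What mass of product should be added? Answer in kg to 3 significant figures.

5.43 kg

Volume: 241,000 US gal × 3.785 L/gal = 912,185 L.
[OCl⁻]/[HOCl] = 10^(pH − pKa) = 10^(7.49 − 7.42) = 1.175; fraction as HOCl = 1/(1 + 1.175) = 0.4598.
Free chlorine required for 2.73 ppm HOCl: 2.73 / 0.4598 = 5.937 ppm.
FC to add: 5.937 − 0.7 = 5.237 mg/L as Cl₂.
Cl₂ equivalent: 5.237 mg/L × 912,185 L = 4778 g.
Product at 88.0% available Cl: 4778 / 0.88 = 5429 g.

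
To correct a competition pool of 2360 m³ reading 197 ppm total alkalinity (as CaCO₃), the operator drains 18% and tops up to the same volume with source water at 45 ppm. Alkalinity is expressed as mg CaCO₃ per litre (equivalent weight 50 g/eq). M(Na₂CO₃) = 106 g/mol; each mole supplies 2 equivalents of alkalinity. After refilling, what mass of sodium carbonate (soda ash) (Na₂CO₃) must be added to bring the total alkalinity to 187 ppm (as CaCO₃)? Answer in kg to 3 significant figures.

43.4 kg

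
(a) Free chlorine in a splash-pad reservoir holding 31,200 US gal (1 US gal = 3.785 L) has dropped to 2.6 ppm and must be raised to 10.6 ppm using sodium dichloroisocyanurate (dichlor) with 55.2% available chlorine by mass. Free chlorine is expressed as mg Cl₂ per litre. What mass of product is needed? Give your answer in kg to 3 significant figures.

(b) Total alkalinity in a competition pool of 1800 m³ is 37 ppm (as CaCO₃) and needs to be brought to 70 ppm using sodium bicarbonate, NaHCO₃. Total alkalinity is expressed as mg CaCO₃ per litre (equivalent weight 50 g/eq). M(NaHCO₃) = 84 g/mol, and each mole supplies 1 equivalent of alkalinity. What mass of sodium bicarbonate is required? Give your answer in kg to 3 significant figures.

(a) Volume: 31,200 US gal × 3.785 L/gal = 118,092 L.
(a) Chlorine deficit: 10.6 − 2.6 = 8 ppm = 8 mg/L as Cl₂.
(a) Cl₂ equivalent needed: 8 mg/L × 118,092 L = 944,700 mg = 944.7 g.
(a) Product at 55.2% available chlorine: 944.7 / 0.552 = 1711 g.

(b) Volume: 1800 m³ = 1,800,000 L.
(b) Alkalinity to add: (70 − 37) = 33 mg/L as CaCO₃ × 1,800,000 L = 59,400 g as CaCO₃.
(b) Equivalents: 59,400 g ÷ 50 g/eq = 1188 eq.
(b) NaHCO₃ supplies 1 eq per mole → 1188 mol.
(b) Mass: 1188 mol × 84 g/mol = 99,790 g.

(a) 1.71 kg; (b) 99.8 kg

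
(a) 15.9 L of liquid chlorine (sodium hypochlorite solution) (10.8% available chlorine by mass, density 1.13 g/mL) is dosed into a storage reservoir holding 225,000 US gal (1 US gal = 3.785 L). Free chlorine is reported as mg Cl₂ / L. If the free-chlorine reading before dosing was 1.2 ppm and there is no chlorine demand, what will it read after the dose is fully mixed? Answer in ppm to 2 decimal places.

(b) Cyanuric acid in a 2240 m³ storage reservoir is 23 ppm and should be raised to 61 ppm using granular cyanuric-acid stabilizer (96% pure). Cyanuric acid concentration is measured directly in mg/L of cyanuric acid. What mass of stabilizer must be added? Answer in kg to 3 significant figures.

(a) 3.48 ppm; (b) 88.7 kg

(a) Volume: 225,000 US gal × 3.785 L/gal = 851,625 L.
(a) Mass of solution: 15.9 L × 1000 mL/L × 1.13 g/mL = 17,970 g.
(a) Available chlorine delivered: 17,970 g × 0.108 = 1940 g as Cl₂.
(a) Concentration rise: 1940 g / 851,625 L = 2.279 mg/L = 2.28 ppm.
(a) Final FC: 1.2 + 2.28 = 3.48 ppm.

(b) Volume: 2240 m³ = 2,240,000 L.
(b) CYA to add: (61 − 23) = 38 mg/L × 2,240,000 L = 85,120 g cyanuric acid.
(b) At 96% purity: 85,120 / 0.96 = 88,670 g product.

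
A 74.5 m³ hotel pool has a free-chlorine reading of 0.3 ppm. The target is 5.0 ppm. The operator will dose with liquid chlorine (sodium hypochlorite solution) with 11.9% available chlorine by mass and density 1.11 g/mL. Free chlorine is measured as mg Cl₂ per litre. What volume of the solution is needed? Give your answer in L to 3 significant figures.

Volume: 74.5 m³ = 74,500 L.
Chlorine deficit: 5.0 − 0.3 = 4.7 ppm = 4.7 mg/L as Cl₂.
Cl₂ equivalent needed: 4.7 mg/L × 74,500 L = 350,200 mg = 350.1 g.
Product at 11.9% available chlorine: 350.1 / 0.119 = 2942 g.
Volume at density 1.11 g/mL: 2942 g ÷ 1.11 g/mL = 2651 mL.

2.65 L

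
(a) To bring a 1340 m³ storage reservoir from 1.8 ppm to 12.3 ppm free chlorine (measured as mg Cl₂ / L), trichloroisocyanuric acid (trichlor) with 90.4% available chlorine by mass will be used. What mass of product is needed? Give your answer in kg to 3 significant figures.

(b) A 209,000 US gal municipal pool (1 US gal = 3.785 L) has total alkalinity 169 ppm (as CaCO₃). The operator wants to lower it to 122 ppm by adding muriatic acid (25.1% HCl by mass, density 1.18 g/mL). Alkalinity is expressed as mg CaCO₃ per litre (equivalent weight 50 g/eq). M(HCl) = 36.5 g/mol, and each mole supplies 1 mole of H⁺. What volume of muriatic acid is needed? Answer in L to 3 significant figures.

(a) Volume: 1340 m³ = 1,340,000 L.
(a) Chlorine deficit: 12.3 − 1.8 = 10.5 ppm = 10.5 mg/L as Cl₂.
(a) Cl₂ equivalent needed: 10.5 mg/L × 1,340,000 L = 14,070,000 mg = 14,070 g.
(a) Product at 90.4% available chlorine: 14,070 / 0.904 = 15,560 g.

(b) Volume: 209,000 US gal × 3.785 L/gal = 791,065 L.
(b) Alkalinity to neutralize: (169 − 122) = 47 mg/L as CaCO₃ × 791,065 L = 37,180 g as CaCO₃.
(b) Equivalents of H⁺ required: 37,180 ÷ 50 g/eq = 743.6 eq = 743.6 mol HCl.
(b) Mass of HCl: 743.6 × 36.5 = 27,140 g.
(b) Mass of 25.1% solution: 27,140 / 0.251 = 108,100 g.
(b) Volume: 108,100 g ÷ 1.18 g/mL = 91,640 mL.

(a) 15.6 kg; (b) 91.6 L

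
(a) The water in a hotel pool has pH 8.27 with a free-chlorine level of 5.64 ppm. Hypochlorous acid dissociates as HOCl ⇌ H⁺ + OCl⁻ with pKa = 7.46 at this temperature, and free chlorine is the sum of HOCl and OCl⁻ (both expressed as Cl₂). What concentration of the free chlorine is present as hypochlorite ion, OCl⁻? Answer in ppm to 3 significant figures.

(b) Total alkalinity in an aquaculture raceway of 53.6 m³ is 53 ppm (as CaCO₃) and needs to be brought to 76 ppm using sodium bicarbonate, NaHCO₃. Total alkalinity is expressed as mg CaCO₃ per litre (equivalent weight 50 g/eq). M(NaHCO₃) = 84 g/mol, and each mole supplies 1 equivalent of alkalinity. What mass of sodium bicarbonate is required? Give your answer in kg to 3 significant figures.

(a) 4.88 ppm; (b) 2.07 kg

(a) [OCl⁻]/[HOCl] = 10^(pH − pKa) = 10^(8.27 − 7.46) = 10^0.81 = 6.457.
(a) Fraction as HOCl = 1 / (1 + 6.457) = 0.1341.
(a) OCl⁻ = (1 − 0.1341) × 5.64 ppm = 4.884 ppm.

(b) Volume: 53.6 m³ = 53,600 L.
(b) Alkalinity to add: (76 − 53) = 23 mg/L as CaCO₃ × 53,600 L = 1233 g as CaCO₃.
(b) Equivalents: 1233 g ÷ 50 g/eq = 24.66 eq.
(b) NaHCO₃ supplies 1 eq per mole → 24.66 mol.
(b) Mass: 24.66 mol × 84 g/mol = 2071 g.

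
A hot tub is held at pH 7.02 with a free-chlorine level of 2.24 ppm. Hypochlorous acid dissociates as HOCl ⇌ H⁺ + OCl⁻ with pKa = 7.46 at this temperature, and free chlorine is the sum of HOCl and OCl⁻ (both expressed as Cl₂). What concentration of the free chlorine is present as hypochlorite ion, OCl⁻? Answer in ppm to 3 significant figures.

[OCl⁻]/[HOCl] = 10^(pH − pKa) = 10^(7.02 − 7.46) = 10^-0.44 = 0.3631.
Fraction as HOCl = 1 / (1 + 0.3631) = 0.7336.
OCl⁻ = (1 − 0.7336) × 2.24 ppm = 0.5967 ppm.

0.597 ppm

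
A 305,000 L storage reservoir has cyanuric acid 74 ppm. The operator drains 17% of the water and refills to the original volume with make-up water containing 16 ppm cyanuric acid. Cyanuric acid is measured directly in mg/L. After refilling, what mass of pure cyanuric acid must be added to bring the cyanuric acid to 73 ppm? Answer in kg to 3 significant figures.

2.70 kg

After draining 17% and refilling: 74 × 0.83 + 16 × 0.17 = 64.14 ppm.
Deficit to target: 73 − 64.14 = 8.86 mg/L.
Mass: 8.86 mg/L × 305,000 L = 2702 g cyanuric acid.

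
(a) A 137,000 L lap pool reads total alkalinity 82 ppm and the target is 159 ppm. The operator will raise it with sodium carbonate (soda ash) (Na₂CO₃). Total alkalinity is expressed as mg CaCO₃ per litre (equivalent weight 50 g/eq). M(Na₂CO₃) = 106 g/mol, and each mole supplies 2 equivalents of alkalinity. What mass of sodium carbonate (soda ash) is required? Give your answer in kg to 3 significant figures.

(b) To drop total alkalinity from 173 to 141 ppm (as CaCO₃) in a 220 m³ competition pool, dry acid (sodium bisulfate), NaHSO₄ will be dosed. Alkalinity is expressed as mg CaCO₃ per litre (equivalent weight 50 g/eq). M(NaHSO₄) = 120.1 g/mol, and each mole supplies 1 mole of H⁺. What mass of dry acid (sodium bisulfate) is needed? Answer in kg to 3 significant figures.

(a) Alkalinity to add: (159 − 82) = 77 mg/L as CaCO₃ × 137,000 L = 10,550 g as CaCO₃.
(a) Equivalents: 10,550 g ÷ 50 g/eq = 211 eq.
(a) Each mole of Na₂CO₃ supplies 2 eq, so 211 / 2 = 105.5 mol.
(a) Mass: 105.5 mol × 106 g/mol = 11,180 g.

(b) Volume: 220 m³ = 220,000 L.
(b) Alkalinity to neutralize: (173 − 141) = 32 mg/L as CaCO₃ × 220,000 L = 7040 g as CaCO₃.
(b) Equivalents of H⁺ required: 7040 ÷ 50 g/eq = 140.8 eq = 140.8 mol NaHSO₄.
(b) Mass of NaHSO₄: 140.8 × 120.1 = 16,910 g.

(a) 11.2 kg; (b) 16.9 kg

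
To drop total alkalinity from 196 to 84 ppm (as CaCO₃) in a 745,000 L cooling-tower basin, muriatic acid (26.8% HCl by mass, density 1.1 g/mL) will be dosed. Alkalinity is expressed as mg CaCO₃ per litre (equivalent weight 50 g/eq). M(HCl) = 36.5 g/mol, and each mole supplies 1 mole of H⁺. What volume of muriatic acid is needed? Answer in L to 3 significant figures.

Alkalinity to neutralize: (196 − 84) = 112 mg/L as CaCO₃ × 745,000 L = 83,440 g as CaCO₃.
Equivalents of H⁺ required: 83,440 ÷ 50 g/eq = 1669 eq = 1669 mol HCl.
Mass of HCl: 1669 × 36.5 = 60,910 g.
Mass of 26.8% solution: 60,910 / 0.268 = 227,300 g.
Volume: 227,300 g ÷ 1.1 g/mL = 206,600 mL.

207 L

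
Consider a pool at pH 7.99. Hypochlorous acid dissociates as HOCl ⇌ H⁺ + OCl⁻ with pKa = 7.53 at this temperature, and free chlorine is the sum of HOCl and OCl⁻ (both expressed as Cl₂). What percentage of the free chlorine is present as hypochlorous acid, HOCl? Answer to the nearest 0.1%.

[OCl⁻]/[HOCl] = 10^(pH − pKa) = 10^(7.99 − 7.53) = 10^0.46 = 2.884.
Fraction as HOCl = 1 / (1 + 2.884) = 0.2575.

25.7%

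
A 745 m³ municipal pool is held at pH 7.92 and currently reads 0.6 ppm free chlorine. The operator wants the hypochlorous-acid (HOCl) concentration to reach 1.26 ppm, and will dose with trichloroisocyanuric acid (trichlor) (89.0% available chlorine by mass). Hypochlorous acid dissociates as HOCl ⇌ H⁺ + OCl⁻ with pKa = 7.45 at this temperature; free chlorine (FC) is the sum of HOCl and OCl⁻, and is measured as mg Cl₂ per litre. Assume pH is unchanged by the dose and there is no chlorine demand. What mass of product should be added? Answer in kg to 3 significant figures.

Volume: 745 m³ = 745,000 L.
[OCl⁻]/[HOCl] = 10^(pH − pKa) = 10^(7.92 − 7.45) = 2.951; fraction as HOCl = 1/(1 + 2.951) = 0.2531.
Free chlorine required for 1.26 ppm HOCl: 1.26 / 0.2531 = 4.979 ppm.
FC to add: 4.979 − 0.6 = 4.379 mg/L as Cl₂.
Cl₂ equivalent: 4.379 mg/L × 745,000 L = 3262 g.
Product at 89.0% available Cl: 3262 / 0.89 = 3665 g.

3.67 kg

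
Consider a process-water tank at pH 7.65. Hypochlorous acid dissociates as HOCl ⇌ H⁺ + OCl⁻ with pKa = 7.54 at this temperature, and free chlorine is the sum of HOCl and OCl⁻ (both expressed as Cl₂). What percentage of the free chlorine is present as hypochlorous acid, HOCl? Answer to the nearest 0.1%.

[OCl⁻]/[HOCl] = 10^(pH − pKa) = 10^(7.65 − 7.54) = 10^0.11 = 1.288.
Fraction as HOCl = 1 / (1 + 1.288) = 0.437.

43.7%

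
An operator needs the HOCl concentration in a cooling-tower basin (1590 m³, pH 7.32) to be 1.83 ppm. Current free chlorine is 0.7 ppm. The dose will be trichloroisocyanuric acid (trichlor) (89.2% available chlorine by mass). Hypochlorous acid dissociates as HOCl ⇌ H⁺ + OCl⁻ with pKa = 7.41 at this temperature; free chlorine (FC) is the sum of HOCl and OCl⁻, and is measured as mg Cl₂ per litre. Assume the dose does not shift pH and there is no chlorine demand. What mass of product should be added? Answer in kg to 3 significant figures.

4.67 kg

Volume: 1590 m³ = 1,590,000 L.
[OCl⁻]/[HOCl] = 10^(pH − pKa) = 10^(7.32 − 7.41) = 0.8128; fraction as HOCl = 1/(1 + 0.8128) = 0.5516.
Free chlorine required for 1.83 ppm HOCl: 1.83 / 0.5516 = 3.317 ppm.
FC to add: 3.317 − 0.7 = 2.617 mg/L as Cl₂.
Cl₂ equivalent: 2.617 mg/L × 1,590,000 L = 4162 g.
Product at 89.2% available Cl: 4162 / 0.892 = 4666 g.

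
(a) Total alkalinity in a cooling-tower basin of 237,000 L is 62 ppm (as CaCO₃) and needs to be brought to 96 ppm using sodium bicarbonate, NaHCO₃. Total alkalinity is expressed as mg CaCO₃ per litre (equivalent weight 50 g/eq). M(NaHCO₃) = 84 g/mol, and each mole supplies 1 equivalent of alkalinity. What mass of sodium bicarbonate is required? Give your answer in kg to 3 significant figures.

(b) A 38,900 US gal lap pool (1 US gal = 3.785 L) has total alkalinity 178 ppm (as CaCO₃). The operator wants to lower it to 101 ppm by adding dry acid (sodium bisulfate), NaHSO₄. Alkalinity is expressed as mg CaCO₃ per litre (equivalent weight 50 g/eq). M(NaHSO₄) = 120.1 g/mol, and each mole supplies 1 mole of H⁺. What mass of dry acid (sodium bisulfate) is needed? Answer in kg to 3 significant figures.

(a) Alkalinity to add: (96 − 62) = 34 mg/L as CaCO₃ × 237,000 L = 8058 g as CaCO₃.
(a) Equivalents: 8058 g ÷ 50 g/eq = 161.2 eq.
(a) NaHCO₃ supplies 1 eq per mole → 161.2 mol.
(a) Mass: 161.2 mol × 84 g/mol = 13,540 g.

(b) Volume: 38,900 US gal × 3.785 L/gal = 147,236 L.
(b) Alkalinity to neutralize: (178 − 101) = 77 mg/L as CaCO₃ × 147,236 L = 11,340 g as CaCO₃.
(b) Equivalents of H⁺ required: 11,340 ÷ 50 g/eq = 226.7 eq = 226.7 mol NaHSO₄.
(b) Mass of NaHSO₄: 226.7 × 120.1 = 27,230 g.

(a) 13.5 kg; (b) 27.2 kg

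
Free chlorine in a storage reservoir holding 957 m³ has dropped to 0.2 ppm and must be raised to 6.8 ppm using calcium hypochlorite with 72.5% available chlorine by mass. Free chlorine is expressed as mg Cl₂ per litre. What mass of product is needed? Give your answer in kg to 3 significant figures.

Volume: 957 m³ = 957,000 L.
Chlorine deficit: 6.8 − 0.2 = 6.6 ppm = 6.6 mg/L as Cl₂.
Cl₂ equivalent needed: 6.6 mg/L × 957,000 L = 6,316,000 mg = 6316 g.
Product at 72.5% available chlorine: 6316 / 0.725 = 8712 g.

8.71 kg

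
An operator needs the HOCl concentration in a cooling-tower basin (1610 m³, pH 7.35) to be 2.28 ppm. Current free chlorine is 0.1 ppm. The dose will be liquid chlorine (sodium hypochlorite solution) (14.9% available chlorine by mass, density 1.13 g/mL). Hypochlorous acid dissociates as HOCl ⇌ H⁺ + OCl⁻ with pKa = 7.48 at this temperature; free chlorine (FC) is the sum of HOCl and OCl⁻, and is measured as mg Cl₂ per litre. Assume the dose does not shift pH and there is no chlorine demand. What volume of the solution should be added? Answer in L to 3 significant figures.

37.0 L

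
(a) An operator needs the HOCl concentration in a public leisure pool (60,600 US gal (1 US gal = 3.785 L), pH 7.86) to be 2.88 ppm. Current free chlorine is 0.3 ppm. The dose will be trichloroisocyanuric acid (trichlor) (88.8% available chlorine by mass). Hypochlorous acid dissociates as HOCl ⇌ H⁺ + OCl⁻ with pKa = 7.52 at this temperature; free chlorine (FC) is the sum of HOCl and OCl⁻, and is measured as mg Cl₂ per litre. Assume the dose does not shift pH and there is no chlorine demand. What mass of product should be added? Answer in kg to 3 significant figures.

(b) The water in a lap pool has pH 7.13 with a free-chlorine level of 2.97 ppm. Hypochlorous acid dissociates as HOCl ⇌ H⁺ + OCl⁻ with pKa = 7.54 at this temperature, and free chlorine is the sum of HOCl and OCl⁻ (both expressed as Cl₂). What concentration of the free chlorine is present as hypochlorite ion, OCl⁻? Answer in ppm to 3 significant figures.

(a) 2.29 kg; (b) 0.832 ppm

(a) Volume: 60,600 US gal × 3.785 L/gal = 229,371 L.
(a) [OCl⁻]/[HOCl] = 10^(pH − pKa) = 10^(7.86 − 7.52) = 2.188; fraction as HOCl = 1/(1 + 2.188) = 0.3137.
(a) Free chlorine required for 2.88 ppm HOCl: 2.88 / 0.3137 = 9.181 ppm.
(a) FC to add: 9.181 − 0.3 = 8.881 mg/L as Cl₂.
(a) Cl₂ equivalent: 8.881 mg/L × 229,371 L = 2037 g.
(a) Product at 88.8% available Cl: 2037 / 0.888 = 2294 g.

(b) [OCl⁻]/[HOCl] = 10^(pH − pKa) = 10^(7.13 − 7.54) = 10^-0.41 = 0.389.
(b) Fraction as HOCl = 1 / (1 + 0.389) = 0.7199.
(b) OCl⁻ = (1 − 0.7199) × 2.97 ppm = 0.8318 ppm.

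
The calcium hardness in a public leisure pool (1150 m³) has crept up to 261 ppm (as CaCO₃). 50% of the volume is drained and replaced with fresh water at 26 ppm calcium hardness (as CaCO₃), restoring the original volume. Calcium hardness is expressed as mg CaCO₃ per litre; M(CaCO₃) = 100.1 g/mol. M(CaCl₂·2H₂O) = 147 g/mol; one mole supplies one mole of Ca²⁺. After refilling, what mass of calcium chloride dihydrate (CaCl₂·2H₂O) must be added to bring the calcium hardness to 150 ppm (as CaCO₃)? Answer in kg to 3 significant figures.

Volume: 1150 m³ = 1,150,000 L.
After draining 50% and refilling: 261 × 0.50 + 26 × 0.50 = 143.5 ppm.
Deficit to target: 150 − 143.5 = 6.5 mg/L.
As CaCO₃: 6.5 mg/L × 1,150,000 L = 7475 g; ÷ 100.1 = 74.68 mol Ca²⁺.
Mass: 74.68 × 147 = 10,980 g.

11.0 kg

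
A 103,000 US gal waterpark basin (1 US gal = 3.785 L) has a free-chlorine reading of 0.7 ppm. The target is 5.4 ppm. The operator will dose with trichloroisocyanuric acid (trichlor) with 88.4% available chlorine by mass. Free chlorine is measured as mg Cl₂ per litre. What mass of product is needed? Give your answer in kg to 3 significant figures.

Volume: 103,000 US gal × 3.785 L/gal = 389,855 L.
Chlorine deficit: 5.4 − 0.7 = 4.7 ppm = 4.7 mg/L as Cl₂.
Cl₂ equivalent needed: 4.7 mg/L × 389,855 L = 1,832,000 mg = 1832 g.
Product at 88.4% available chlorine: 1832 / 0.884 = 2073 g.

2.07 kg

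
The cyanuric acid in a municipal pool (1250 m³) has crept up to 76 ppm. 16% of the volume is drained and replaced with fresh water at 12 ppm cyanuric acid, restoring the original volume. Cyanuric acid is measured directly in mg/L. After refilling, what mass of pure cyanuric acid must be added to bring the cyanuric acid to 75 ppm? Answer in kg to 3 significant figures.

11.6 kg

Volume: 1250 m³ = 1,250,000 L.
After draining 16% and refilling: 76 × 0.84 + 12 × 0.16 = 65.76 ppm.
Deficit to target: 75 − 65.76 = 9.24 mg/L.
Mass: 9.24 mg/L × 1,250,000 L = 11,550 g cyanuric acid.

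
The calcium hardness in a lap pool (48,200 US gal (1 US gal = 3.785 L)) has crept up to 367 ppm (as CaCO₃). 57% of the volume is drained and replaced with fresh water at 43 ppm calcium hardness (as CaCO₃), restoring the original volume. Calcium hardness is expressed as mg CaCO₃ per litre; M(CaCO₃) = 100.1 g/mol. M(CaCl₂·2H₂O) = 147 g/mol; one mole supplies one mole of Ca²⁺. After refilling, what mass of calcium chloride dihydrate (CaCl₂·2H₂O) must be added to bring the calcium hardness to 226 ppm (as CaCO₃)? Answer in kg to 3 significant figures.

11.7 kg

Volume: 48,200 US gal × 3.785 L/gal = 182,437 L.
After draining 57% and refilling: 367 × 0.43 + 43 × 0.57 = 182.32 ppm.
Deficit to target: 226 − 182.32 = 43.68 mg/L.
As CaCO₃: 43.68 mg/L × 182,437 L = 7969 g; ÷ 100.1 = 79.61 mol Ca²⁺.
Mass: 79.61 × 147 = 11,700 g.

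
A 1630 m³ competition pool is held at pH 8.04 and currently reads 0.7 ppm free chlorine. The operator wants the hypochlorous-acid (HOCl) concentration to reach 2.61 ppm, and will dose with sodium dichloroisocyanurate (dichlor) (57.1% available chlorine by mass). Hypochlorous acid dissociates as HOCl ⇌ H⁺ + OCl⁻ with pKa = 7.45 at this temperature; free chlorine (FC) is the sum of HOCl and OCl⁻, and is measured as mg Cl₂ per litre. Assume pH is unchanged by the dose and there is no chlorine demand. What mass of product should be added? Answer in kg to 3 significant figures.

Volume: 1630 m³ = 1,630,000 L.
[OCl⁻]/[HOCl] = 10^(pH − pKa) = 10^(8.04 − 7.45) = 3.89; fraction as HOCl = 1/(1 + 3.89) = 0.2045.
Free chlorine required for 2.61 ppm HOCl: 2.61 / 0.2045 = 12.76 ppm.
FC to add: 12.76 − 0.7 = 12.06 mg/L as Cl₂.
Cl₂ equivalent: 12.06 mg/L × 1,630,000 L = 19,660 g.
Product at 57.1% available Cl: 19,660 / 0.571 = 34,440 g.

34.4 kg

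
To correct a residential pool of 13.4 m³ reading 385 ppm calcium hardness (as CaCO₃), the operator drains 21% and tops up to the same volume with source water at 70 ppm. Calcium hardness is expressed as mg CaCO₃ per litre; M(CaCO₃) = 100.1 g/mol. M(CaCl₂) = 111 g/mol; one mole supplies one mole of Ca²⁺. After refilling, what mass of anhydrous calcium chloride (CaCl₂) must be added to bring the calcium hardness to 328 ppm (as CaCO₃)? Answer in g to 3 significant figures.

136 g

Volume: 13.4 m³ = 13,400 L.
After draining 21% and refilling: 385 × 0.79 + 70 × 0.21 = 318.85 ppm.
Deficit to target: 328 − 318.85 = 9.15 mg/L.
As CaCO₃: 9.15 mg/L × 13,400 L = 122.6 g; ÷ 100.1 = 1.225 mol Ca²⁺.
Mass: 1.225 × 111 = 136 g.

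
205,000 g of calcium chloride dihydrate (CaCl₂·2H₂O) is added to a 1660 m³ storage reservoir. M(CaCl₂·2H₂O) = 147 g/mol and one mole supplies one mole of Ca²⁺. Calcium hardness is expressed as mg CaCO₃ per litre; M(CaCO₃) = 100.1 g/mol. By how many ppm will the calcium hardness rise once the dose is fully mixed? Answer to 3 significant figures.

Volume: 1660 m³ = 1,660,000 L.
Moles of Ca²⁺: 205,000 g ÷ 147 g/mol = 1395 mol.
As CaCO₃: 1395 mol × 100.1 g/mol = 139,600 g.
Rise: 139,600 g / 1,660,000 L × 1000 = 84.09 mg/L.

84.1 ppm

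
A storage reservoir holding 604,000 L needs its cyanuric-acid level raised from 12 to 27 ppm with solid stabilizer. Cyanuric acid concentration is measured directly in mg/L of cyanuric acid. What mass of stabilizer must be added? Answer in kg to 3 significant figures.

CYA to add: (27 − 12) = 15 mg/L × 604,000 L = 9060 g cyanuric acid.

9.06 kg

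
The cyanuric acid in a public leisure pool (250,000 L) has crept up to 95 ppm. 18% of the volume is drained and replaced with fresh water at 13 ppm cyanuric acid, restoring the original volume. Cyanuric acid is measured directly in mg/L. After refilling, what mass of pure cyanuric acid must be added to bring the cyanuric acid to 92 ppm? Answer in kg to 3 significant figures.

After draining 18% and refilling: 95 × 0.82 + 13 × 0.18 = 80.24 ppm.
Deficit to target: 92 − 80.24 = 11.76 mg/L.
Mass: 11.76 mg/L × 250,000 L = 2940 g cyanuric acid.

2.94 kg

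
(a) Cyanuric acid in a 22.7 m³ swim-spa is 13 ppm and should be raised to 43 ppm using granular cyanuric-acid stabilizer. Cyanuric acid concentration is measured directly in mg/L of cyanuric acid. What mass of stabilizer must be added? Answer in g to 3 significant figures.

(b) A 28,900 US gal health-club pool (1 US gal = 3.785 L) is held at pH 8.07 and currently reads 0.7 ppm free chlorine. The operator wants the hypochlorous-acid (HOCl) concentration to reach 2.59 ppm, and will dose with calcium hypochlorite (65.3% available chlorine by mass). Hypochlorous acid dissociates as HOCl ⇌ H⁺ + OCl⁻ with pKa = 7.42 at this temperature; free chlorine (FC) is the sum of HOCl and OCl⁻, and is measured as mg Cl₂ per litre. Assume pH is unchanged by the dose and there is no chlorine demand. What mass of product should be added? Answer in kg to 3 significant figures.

(a) 681 g; (b) 2.25 kg

(a) Volume: 22.7 m³ = 22,700 L.
(a) CYA to add: (43 − 13) = 30 mg/L × 22,700 L = 681 g cyanuric acid.

(b) Volume: 28,900 US gal × 3.785 L/gal = 109,386 L.
(b) [OCl⁻]/[HOCl] = 10^(pH − pKa) = 10^(8.07 − 7.42) = 4.467; fraction as HOCl = 1/(1 + 4.467) = 0.1829.
(b) Free chlorine required for 2.59 ppm HOCl: 2.59 / 0.1829 = 14.16 ppm.
(b) FC to add: 14.16 − 0.7 = 13.46 mg/L as Cl₂.
(b) Cl₂ equivalent: 13.46 mg/L × 109,386 L = 1472 g.
(b) Product at 65.3% available Cl: 1472 / 0.653 = 2255 g.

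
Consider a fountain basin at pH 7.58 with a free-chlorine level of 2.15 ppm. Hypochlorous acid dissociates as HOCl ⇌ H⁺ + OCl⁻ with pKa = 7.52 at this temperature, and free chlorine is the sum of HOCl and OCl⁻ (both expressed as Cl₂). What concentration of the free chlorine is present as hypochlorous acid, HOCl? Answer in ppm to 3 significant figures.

[OCl⁻]/[HOCl] = 10^(pH − pKa) = 10^(7.58 − 7.52) = 10^0.06 = 1.148.
Fraction as HOCl = 1 / (1 + 1.148) = 0.4655.
HOCl = 0.4655 × 2.15 ppm = 1.001 ppm.

1.00 ppm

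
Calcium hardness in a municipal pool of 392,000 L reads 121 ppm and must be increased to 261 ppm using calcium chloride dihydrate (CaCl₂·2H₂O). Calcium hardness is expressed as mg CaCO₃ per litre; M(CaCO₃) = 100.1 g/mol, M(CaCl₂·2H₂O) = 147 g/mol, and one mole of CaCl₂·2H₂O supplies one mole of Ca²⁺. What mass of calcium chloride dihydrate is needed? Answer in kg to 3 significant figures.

Hardness to add: (261 − 121) = 140 mg/L as CaCO₃ × 392,000 L = 54,880 g as CaCO₃.
Moles of Ca²⁺ (1 mol Ca²⁺ ≡ 1 mol CaCO₃): 54,880 / 100.1 g/mol = 548.3 mol.
Mass of CaCl₂·2H₂O: 548.3 × 147 = 80,590 g.

80.6 kg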